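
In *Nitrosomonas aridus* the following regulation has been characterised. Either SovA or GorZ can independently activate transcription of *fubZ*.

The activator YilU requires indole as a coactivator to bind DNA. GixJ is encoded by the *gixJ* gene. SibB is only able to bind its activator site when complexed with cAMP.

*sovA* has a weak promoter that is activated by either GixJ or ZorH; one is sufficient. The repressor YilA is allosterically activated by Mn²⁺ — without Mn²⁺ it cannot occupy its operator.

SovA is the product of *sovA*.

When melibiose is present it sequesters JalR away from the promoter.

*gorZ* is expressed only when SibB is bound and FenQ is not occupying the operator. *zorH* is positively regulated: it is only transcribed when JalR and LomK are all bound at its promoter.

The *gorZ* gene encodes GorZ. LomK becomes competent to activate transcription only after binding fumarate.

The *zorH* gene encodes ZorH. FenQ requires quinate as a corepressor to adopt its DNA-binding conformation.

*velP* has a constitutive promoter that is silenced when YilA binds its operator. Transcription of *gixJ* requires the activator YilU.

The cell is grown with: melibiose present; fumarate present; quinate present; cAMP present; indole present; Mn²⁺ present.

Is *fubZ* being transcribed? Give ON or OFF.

Indole is present, so YilU is active.
No repressor is bound and YilU is active, so *gixJ* is transcribed.
So GixJ is produced and active.
Melibiose is present, so JalR is inactive.
Fumarate is present, so LomK is active.
Required activator JalR is absent, so *zorH* is not transcribed.
So ZorH is not produced.
Activator GixJ is present, so *sovA* is transcribed.
So SovA is produced and active.
Quinate is present, so FenQ is active.
cAMP is present, so SibB is active.
With repressor FenQ bound, *gorZ* is not transcribed.
So GorZ is not produced.
Activator SovA is present, so *fubZ* is transcribed.

ON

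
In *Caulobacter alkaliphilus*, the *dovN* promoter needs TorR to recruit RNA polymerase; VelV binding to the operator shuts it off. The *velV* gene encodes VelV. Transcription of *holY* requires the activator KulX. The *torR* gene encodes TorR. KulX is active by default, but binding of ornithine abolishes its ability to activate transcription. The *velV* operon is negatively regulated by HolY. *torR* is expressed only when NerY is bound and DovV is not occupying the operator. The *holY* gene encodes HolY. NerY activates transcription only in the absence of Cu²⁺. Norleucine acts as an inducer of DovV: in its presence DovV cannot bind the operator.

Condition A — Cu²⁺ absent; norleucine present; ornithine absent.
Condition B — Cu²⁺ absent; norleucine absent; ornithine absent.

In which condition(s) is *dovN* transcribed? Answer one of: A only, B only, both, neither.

A only

Condition A:
Cu²⁺ is absent, so NerY is active.
Norleucine is present, so DovV is inactive.
No repressor is bound and NerY is active, so *torR* is transcribed.
So TorR is produced and active.
Ornithine is absent, so KulX is active.
No repressor is bound and KulX is active, so *holY* is transcribed.
So HolY is produced and active.
With repressor HolY bound, *velV* is not transcribed.
So VelV is not produced.
No repressor is bound and TorR is active, so *dovN* is transcribed.
→ *dovN* is ON in A.
Condition B:
Cu²⁺ is absent, so NerY is active.
Norleucine is absent, so DovV is active.
With repressor DovV bound, *torR* is not transcribed.
So TorR is not produced.
Ornithine is absent, so KulX is active.
No repressor is bound and KulX is active, so *holY* is transcribed.
So HolY is produced and active.
With repressor HolY bound, *velV* is not transcribed.
So VelV is not produced.
Required activator TorR is absent, so *dovN* is not transcribed.
→ *dovN* is OFF in B.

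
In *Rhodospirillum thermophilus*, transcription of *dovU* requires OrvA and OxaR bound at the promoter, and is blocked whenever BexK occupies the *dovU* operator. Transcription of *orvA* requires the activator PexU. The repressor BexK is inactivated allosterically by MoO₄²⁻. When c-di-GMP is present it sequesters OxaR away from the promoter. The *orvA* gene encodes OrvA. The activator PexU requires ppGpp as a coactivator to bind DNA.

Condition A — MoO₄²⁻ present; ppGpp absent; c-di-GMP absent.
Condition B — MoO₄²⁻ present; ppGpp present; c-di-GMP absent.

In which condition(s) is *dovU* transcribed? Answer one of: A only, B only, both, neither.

Condition A:
MoO₄²⁻ is present, so BexK is inactive.
ppGpp is absent, so PexU is inactive.
Required activator PexU is absent, so *orvA* is not transcribed.
So OrvA is not produced.
c-di-GMP is absent, so OxaR is active.
Required activator OrvA is absent, so *dovU* is not transcribed.
→ *dovU* is OFF in A.
Condition B:
MoO₄²⁻ is present, so BexK is inactive.
ppGpp is present, so PexU is active.
No repressor is bound and PexU is active, so *orvA* is transcribed.
So OrvA is produced and active.
c-di-GMP is absent, so OxaR is active.
No repressor is bound and OrvA and OxaR are active, so *dovU* is transcribed.
→ *dovU* is ON in B.

B only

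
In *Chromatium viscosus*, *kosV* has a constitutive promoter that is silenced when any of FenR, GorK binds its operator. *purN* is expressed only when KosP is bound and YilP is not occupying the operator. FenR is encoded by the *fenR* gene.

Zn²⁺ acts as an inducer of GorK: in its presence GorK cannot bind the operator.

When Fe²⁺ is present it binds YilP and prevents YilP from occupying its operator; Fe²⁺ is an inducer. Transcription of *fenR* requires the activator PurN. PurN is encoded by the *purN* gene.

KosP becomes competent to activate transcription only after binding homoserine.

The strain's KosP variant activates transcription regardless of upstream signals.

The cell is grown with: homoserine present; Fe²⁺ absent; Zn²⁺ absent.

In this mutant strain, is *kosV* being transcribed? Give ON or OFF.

OFF

Fe²⁺ is absent, so YilP is active.
KosP is constitutively active in this strain.
With repressor YilP bound, *purN* is not transcribed.
So PurN is not produced.
Required activator PurN is absent, so *fenR* is not transcribed.
So FenR is not produced.
Zn²⁺ is absent, so GorK is active.
With repressor GorK bound, *kosV* is not transcribed.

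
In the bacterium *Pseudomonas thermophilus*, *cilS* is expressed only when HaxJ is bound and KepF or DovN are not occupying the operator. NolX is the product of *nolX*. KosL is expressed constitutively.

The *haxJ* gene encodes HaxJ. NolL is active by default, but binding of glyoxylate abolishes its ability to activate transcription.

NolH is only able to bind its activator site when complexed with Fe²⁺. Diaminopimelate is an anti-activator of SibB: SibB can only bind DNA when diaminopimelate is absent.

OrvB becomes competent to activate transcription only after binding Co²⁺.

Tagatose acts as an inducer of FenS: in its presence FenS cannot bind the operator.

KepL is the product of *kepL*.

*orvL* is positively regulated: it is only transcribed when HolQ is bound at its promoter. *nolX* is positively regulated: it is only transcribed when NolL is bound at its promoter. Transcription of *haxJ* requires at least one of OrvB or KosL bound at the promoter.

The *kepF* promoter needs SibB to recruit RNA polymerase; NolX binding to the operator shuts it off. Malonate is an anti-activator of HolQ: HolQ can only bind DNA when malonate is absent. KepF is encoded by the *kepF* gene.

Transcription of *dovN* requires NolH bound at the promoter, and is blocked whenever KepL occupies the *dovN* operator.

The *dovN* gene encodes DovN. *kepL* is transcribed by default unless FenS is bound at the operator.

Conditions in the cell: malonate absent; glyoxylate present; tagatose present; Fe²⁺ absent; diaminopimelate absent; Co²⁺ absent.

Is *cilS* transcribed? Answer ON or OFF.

Co²⁺ is absent, so OrvB is inactive.
KosL is produced constitutively and is active.
Activator KosL is present, so *haxJ* is transcribed.
So HaxJ is produced and active.
Glyoxylate is present, so NolL is inactive.
Required activator NolL is absent, so *nolX* is not transcribed.
So NolX is not produced.
Diaminopimelate is absent, so SibB is active.
No repressor is bound and SibB is active, so *kepF* is transcribed.
So KepF is produced and active.
Tagatose is present, so FenS is inactive.
With no repressor bound, *kepL* is transcribed.
So KepL is produced and active.
Fe²⁺ is absent, so NolH is inactive.
With repressor KepL bound, *dovN* is not transcribed.
So DovN is not produced.
With repressor KepF bound, *cilS* is not transcribed.

OFF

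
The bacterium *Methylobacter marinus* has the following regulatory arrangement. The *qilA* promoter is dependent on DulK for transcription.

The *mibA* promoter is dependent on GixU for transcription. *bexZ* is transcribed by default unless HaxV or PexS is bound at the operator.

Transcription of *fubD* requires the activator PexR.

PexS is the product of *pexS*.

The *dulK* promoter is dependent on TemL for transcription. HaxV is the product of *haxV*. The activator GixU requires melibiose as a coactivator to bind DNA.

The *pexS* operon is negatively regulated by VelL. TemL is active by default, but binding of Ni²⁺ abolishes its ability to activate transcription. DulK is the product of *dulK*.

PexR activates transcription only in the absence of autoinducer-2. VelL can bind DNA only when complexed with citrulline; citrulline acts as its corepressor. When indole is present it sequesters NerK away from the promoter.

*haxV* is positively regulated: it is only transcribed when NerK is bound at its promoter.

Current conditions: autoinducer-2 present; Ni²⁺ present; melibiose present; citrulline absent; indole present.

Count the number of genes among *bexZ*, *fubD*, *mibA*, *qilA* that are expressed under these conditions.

Indole is present, so NerK is inactive.
Required activator NerK is absent, so *haxV* is not transcribed.
So HaxV is not produced.
Citrulline is absent, so VelL is inactive.
With no repressor bound, *pexS* is transcribed.
So PexS is produced and active.
With repressor PexS bound, *bexZ* is not transcribed.
→ *bexZ* is OFF.
Autoinducer-2 is present, so PexR is inactive.
Required activator PexR is absent, so *fubD* is not transcribed.
→ *fubD* is OFF.
Melibiose is present, so GixU is active.
No repressor is bound and GixU is active, so *mibA* is transcribed.
→ *mibA* is ON.
Ni²⁺ is present, so TemL is inactive.
Required activator TemL is absent, so *dulK* is not transcribed.
So DulK is not produced.
Required activator DulK is absent, so *qilA* is not transcribed.
→ *qilA* is OFF.
1 of the 4 genes is transcribed.

1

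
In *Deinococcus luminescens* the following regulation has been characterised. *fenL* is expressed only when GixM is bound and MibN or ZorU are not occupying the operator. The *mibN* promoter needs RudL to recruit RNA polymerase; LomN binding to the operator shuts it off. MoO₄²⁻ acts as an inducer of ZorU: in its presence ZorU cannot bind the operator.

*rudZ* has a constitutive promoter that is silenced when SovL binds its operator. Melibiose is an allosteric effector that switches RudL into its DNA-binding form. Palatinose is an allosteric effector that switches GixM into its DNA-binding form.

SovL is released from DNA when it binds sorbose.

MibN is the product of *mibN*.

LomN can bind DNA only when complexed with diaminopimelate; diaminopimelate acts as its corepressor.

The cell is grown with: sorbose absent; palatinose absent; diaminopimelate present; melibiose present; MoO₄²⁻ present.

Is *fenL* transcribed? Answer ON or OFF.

Palatinose is absent, so GixM is inactive.
Diaminopimelate is present, so LomN is active.
Melibiose is present, so RudL is active.
With repressor LomN bound, *mibN* is not transcribed.
So MibN is not produced.
MoO₄²⁻ is present, so ZorU is inactive.
Required activator GixM is absent, so *fenL* is not transcribed.

OFF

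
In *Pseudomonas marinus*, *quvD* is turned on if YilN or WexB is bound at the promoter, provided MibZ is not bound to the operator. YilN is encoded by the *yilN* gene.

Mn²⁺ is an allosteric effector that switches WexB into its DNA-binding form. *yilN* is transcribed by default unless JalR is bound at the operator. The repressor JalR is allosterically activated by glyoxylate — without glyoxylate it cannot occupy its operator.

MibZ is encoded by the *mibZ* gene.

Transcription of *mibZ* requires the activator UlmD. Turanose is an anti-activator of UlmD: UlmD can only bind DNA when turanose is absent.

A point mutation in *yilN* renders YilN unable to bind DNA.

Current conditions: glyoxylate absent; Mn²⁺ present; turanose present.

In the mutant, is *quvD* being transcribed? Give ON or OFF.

ON

YilN is non-functional in this strain, so it has no effect.
Turanose is present, so UlmD is inactive.
Required activator UlmD is absent, so *mibZ* is not transcribed.
So MibZ is not produced.
Mn²⁺ is present, so WexB is active.
Activator WexB is present, so *quvD* is transcribed.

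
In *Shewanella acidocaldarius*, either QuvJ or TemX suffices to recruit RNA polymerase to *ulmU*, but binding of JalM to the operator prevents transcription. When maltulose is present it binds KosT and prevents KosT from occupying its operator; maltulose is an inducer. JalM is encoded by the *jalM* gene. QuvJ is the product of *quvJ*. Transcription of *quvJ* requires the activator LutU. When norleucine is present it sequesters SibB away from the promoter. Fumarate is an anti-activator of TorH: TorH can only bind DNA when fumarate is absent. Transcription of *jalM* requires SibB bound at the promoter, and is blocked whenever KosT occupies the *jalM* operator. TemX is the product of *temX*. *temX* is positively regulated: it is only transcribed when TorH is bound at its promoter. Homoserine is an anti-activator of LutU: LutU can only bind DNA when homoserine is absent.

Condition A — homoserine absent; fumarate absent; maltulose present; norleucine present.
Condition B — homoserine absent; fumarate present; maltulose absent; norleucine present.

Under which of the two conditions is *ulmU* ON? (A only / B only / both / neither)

both

Condition A:
Homoserine is absent, so LutU is active.
No repressor is bound and LutU is active, so *quvJ* is transcribed.
So QuvJ is produced and active.
Fumarate is absent, so TorH is active.
No repressor is bound and TorH is active, so *temX* is transcribed.
So TemX is produced and active.
Maltulose is present, so KosT is inactive.
Norleucine is present, so SibB is inactive.
Required activator SibB is absent, so *jalM* is not transcribed.
So JalM is not produced.
Activator QuvJ is present, so *ulmU* is transcribed.
→ *ulmU* is ON in A.
Condition B:
Homoserine is absent, so LutU is active.
No repressor is bound and LutU is active, so *quvJ* is transcribed.
So QuvJ is produced and active.
Fumarate is present, so TorH is inactive.
Required activator TorH is absent, so *temX* is not transcribed.
So TemX is not produced.
Maltulose is absent, so KosT is active.
Norleucine is present, so SibB is inactive.
With repressor KosT bound, *jalM* is not transcribed.
So JalM is not produced.
Activator QuvJ is present, so *ulmU* is transcribed.
→ *ulmU* is ON in B.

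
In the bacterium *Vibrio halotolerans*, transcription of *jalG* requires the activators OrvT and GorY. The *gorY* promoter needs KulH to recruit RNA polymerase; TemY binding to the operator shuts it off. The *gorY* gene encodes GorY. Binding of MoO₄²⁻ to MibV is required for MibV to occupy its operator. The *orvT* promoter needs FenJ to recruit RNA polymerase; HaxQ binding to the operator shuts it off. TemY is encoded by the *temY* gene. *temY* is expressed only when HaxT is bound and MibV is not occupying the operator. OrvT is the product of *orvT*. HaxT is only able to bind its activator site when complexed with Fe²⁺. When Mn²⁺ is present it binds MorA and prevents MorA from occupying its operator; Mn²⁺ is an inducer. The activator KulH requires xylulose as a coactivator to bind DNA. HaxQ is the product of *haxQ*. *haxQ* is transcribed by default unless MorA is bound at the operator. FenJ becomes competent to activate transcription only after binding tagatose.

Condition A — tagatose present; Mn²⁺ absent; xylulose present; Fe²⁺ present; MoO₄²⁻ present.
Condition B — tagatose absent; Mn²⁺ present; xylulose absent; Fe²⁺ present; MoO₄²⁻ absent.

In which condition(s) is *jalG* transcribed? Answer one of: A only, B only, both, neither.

A only

Condition A:
Tagatose is present, so FenJ is active.
Mn²⁺ is absent, so MorA is active.
With repressor MorA bound, *haxQ* is not transcribed.
So HaxQ is not produced.
No repressor is bound and FenJ is active, so *orvT* is transcribed.
So OrvT is produced and active.
Xylulose is present, so KulH is active.
Fe²⁺ is present, so HaxT is active.
MoO₄²⁻ is present, so MibV is active.
With repressor MibV bound, *temY* is not transcribed.
So TemY is not produced.
No repressor is bound and KulH is active, so *gorY* is transcribed.
So GorY is produced and active.
No repressor is bound and OrvT and GorY are active, so *jalG* is transcribed.
→ *jalG* is ON in A.
Condition B:
Tagatose is absent, so FenJ is inactive.
Mn²⁺ is present, so MorA is inactive.
With no repressor bound, *haxQ* is transcribed.
So HaxQ is produced and active.
With repressor HaxQ bound, *orvT* is not transcribed.
So OrvT is not produced.
Xylulose is absent, so KulH is inactive.
Fe²⁺ is present, so HaxT is active.
MoO₄²⁻ is absent, so MibV is inactive.
No repressor is bound and HaxT is active, so *temY* is transcribed.
So TemY is produced and active.
With repressor TemY bound, *gorY* is not transcribed.
So GorY is not produced.
Required activator OrvT is absent, so *jalG* is not transcribed.
→ *jalG* is OFF in B.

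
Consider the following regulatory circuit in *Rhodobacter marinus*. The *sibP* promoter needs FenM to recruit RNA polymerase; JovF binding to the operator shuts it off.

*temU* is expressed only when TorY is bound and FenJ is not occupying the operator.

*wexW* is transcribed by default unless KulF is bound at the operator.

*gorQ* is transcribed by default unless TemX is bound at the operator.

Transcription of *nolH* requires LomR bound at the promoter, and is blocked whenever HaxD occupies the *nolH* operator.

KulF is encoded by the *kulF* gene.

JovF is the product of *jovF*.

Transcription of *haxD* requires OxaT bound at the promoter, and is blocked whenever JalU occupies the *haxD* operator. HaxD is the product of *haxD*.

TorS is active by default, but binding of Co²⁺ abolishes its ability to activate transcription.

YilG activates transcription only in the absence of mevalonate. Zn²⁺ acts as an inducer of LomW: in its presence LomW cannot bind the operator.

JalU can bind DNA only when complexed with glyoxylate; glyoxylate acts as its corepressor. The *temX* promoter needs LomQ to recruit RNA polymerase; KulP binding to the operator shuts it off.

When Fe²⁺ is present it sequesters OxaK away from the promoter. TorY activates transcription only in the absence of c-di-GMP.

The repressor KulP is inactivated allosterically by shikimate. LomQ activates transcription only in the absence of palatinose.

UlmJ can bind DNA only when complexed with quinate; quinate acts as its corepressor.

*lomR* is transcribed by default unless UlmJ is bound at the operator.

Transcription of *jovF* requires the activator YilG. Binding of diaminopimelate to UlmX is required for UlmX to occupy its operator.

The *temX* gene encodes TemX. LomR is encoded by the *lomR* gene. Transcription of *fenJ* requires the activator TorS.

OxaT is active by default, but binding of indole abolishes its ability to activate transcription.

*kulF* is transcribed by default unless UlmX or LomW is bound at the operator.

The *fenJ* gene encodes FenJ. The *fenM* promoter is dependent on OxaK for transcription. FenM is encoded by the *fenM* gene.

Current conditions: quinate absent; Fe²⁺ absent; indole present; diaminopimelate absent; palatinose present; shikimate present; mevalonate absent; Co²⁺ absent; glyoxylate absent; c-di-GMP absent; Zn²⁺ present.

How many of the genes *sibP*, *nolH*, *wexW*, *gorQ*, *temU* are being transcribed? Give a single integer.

2

Mevalonate is absent, so YilG is active.
No repressor is bound and YilG is active, so *jovF* is transcribed.
So JovF is produced and active.
Fe²⁺ is absent, so OxaK is active.
No repressor is bound and OxaK is active, so *fenM* is transcribed.
So FenM is produced and active.
With repressor JovF bound, *sibP* is not transcribed.
→ *sibP* is OFF.
Quinate is absent, so UlmJ is inactive.
With no repressor bound, *lomR* is transcribed.
So LomR is produced and active.
Glyoxylate is absent, so JalU is inactive.
Indole is present, so OxaT is inactive.
Required activator OxaT is absent, so *haxD* is not transcribed.
So HaxD is not produced.
No repressor is bound and LomR is active, so *nolH* is transcribed.
→ *nolH* is ON.
Diaminopimelate is absent, so UlmX is inactive.
Zn²⁺ is present, so LomW is inactive.
With no repressor bound, *kulF* is transcribed.
So KulF is produced and active.
With repressor KulF bound, *wexW* is not transcribed.
→ *wexW* is OFF.
Palatinose is present, so LomQ is inactive.
Shikimate is present, so KulP is inactive.
Required activator LomQ is absent, so *temX* is not transcribed.
So TemX is not produced.
With no repressor bound, *gorQ* is transcribed.
→ *gorQ* is ON.
Co²⁺ is absent, so TorS is active.
No repressor is bound and TorS is active, so *fenJ* is transcribed.
So FenJ is produced and active.
c-di-GMP is absent, so TorY is active.
With repressor FenJ bound, *temU* is not transcribed.
→ *temU* is OFF.
2 of the 5 genes are transcribed.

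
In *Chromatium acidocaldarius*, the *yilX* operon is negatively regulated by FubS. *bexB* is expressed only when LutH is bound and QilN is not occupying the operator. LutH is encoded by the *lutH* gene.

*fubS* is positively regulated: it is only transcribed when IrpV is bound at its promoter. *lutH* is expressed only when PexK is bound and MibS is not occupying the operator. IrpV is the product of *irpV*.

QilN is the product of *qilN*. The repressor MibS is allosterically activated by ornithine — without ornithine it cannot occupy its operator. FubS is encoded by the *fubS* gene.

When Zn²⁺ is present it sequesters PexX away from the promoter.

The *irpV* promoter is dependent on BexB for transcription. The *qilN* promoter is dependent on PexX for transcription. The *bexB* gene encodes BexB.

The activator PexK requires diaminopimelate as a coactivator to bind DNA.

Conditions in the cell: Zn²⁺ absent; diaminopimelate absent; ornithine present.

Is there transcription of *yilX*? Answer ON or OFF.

Zn²⁺ is absent, so PexX is active.
No repressor is bound and PexX is active, so *qilN* is transcribed.
So QilN is produced and active.
Ornithine is present, so MibS is active.
Diaminopimelate is absent, so PexK is inactive.
With repressor MibS bound, *lutH* is not transcribed.
So LutH is not produced.
With repressor QilN bound, *bexB* is not transcribed.
So BexB is not produced.
Required activator BexB is absent, so *irpV* is not transcribed.
So IrpV is not produced.
Required activator IrpV is absent, so *fubS* is not transcribed.
So FubS is not produced.
With no repressor bound, *yilX* is transcribed.

ON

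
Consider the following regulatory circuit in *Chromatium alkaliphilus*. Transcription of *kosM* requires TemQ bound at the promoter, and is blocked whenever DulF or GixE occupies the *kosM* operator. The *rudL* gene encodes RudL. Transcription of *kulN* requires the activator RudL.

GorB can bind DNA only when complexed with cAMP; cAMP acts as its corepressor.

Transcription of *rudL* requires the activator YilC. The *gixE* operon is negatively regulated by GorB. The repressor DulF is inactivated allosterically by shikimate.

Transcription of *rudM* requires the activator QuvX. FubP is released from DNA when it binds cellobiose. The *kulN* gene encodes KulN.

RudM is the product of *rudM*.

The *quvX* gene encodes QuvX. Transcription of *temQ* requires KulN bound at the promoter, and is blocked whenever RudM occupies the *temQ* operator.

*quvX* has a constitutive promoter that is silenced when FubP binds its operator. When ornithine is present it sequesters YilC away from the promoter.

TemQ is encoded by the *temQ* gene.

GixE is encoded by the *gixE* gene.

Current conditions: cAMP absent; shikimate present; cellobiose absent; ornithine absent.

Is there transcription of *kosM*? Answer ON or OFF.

OFF

Ornithine is absent, so YilC is active.
No repressor is bound and YilC is active, so *rudL* is transcribed.
So RudL is produced and active.
No repressor is bound and RudL is active, so *kulN* is transcribed.
So KulN is produced and active.
Cellobiose is absent, so FubP is active.
With repressor FubP bound, *quvX* is not transcribed.
So QuvX is not produced.
Required activator QuvX is absent, so *rudM* is not transcribed.
So RudM is not produced.
No repressor is bound and KulN is active, so *temQ* is transcribed.
So TemQ is produced and active.
Shikimate is present, so DulF is inactive.
cAMP is absent, so GorB is inactive.
With no repressor bound, *gixE* is transcribed.
So GixE is produced and active.
With repressor GixE bound, *kosM* is not transcribed.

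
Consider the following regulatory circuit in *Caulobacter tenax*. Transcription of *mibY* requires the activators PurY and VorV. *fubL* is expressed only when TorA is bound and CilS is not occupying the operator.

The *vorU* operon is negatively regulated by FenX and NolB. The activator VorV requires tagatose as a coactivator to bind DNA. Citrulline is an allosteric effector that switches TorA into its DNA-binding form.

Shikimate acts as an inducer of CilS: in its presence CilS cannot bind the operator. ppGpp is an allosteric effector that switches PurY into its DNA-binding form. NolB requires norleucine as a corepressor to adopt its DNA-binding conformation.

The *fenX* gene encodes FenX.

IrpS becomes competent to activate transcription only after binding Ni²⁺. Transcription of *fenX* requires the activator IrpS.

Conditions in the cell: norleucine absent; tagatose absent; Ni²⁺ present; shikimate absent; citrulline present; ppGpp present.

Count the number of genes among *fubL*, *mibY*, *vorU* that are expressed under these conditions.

0

Shikimate is absent, so CilS is active.
Citrulline is present, so TorA is active.
With repressor CilS bound, *fubL* is not transcribed.
→ *fubL* is OFF.
ppGpp is present, so PurY is active.
Tagatose is absent, so VorV is inactive.
Required activator VorV is absent, so *mibY* is not transcribed.
→ *mibY* is OFF.
Ni²⁺ is present, so IrpS is active.
No repressor is bound and IrpS is active, so *fenX* is transcribed.
So FenX is produced and active.
Norleucine is absent, so NolB is inactive.
With repressor FenX bound, *vorU* is not transcribed.
→ *vorU* is OFF.
0 of the 3 genes are transcribed.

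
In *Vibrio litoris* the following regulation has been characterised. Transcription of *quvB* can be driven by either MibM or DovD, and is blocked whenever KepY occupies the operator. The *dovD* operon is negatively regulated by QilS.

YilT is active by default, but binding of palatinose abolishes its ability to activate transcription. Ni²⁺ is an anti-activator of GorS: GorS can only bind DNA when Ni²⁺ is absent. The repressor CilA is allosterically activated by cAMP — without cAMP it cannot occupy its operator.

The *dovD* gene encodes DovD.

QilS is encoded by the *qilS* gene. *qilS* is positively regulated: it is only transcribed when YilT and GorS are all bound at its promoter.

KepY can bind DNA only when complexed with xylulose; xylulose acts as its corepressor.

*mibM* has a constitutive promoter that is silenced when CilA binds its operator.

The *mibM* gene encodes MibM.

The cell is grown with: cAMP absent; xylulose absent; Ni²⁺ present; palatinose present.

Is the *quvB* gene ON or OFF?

cAMP is absent, so CilA is inactive.
With no repressor bound, *mibM* is transcribed.
So MibM is produced and active.
Palatinose is present, so YilT is inactive.
Ni²⁺ is present, so GorS is inactive.
Required activator YilT is absent, so *qilS* is not transcribed.
So QilS is not produced.
With no repressor bound, *dovD* is transcribed.
So DovD is produced and active.
Xylulose is absent, so KepY is inactive.
Activator MibM is present, so *quvB* is transcribed.

ON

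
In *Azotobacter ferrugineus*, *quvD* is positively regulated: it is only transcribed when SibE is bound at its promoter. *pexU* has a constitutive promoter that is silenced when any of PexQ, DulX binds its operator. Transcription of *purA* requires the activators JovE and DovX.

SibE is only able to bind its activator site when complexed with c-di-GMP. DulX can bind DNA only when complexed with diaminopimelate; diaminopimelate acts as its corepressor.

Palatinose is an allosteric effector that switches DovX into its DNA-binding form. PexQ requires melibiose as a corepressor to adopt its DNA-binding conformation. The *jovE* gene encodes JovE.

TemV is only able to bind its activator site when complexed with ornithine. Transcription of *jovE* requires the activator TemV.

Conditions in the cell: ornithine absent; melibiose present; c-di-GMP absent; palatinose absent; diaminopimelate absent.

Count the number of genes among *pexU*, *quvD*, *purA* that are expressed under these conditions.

0

Melibiose is present, so PexQ is active.
Diaminopimelate is absent, so DulX is inactive.
With repressor PexQ bound, *pexU* is not transcribed.
→ *pexU* is OFF.
c-di-GMP is absent, so SibE is inactive.
Required activator SibE is absent, so *quvD* is not transcribed.
→ *quvD* is OFF.
Ornithine is absent, so TemV is inactive.
Required activator TemV is absent, so *jovE* is not transcribed.
So JovE is not produced.
Palatinose is absent, so DovX is inactive.
Required activator JovE is absent, so *purA* is not transcribed.
→ *purA* is OFF.
0 of the 3 genes are transcribed.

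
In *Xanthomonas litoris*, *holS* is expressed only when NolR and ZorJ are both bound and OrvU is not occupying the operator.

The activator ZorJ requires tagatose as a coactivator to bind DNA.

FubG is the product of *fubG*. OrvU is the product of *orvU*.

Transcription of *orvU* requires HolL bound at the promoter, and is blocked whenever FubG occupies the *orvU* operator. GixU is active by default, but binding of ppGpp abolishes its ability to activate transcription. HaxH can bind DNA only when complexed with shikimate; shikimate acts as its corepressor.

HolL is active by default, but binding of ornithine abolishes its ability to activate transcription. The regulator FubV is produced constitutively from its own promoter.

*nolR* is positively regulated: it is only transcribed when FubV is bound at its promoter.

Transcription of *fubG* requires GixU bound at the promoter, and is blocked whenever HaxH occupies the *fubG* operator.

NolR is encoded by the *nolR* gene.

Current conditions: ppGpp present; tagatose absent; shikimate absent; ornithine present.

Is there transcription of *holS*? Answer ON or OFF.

FubV is produced constitutively and is active.
No repressor is bound and FubV is active, so *nolR* is transcribed.
So NolR is produced and active.
Ornithine is present, so HolL is inactive.
ppGpp is present, so GixU is inactive.
Shikimate is absent, so HaxH is inactive.
Required activator GixU is absent, so *fubG* is not transcribed.
So FubG is not produced.
Required activator HolL is absent, so *orvU* is not transcribed.
So OrvU is not produced.
Tagatose is absent, so ZorJ is inactive.
Required activator ZorJ is absent, so *holS* is not transcribed.

OFF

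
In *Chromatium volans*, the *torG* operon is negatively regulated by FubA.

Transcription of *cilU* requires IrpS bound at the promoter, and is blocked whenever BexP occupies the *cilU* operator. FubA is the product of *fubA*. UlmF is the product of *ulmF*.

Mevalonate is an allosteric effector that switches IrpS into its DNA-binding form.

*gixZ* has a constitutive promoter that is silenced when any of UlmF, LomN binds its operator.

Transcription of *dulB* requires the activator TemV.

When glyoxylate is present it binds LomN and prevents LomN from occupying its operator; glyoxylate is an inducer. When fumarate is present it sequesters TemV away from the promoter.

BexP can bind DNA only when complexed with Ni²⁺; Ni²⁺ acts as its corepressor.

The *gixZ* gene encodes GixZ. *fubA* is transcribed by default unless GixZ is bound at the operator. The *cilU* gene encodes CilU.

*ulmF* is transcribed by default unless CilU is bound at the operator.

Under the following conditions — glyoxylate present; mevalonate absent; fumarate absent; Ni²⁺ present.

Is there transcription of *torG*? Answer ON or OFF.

Mevalonate is absent, so IrpS is inactive.
Ni²⁺ is present, so BexP is active.
With repressor BexP bound, *cilU* is not transcribed.
So CilU is not produced.
With no repressor bound, *ulmF* is transcribed.
So UlmF is produced and active.
Glyoxylate is present, so LomN is inactive.
With repressor UlmF bound, *gixZ* is not transcribed.
So GixZ is not produced.
With no repressor bound, *fubA* is transcribed.
So FubA is produced and active.
With repressor FubA bound, *torG* is not transcribed.

OFF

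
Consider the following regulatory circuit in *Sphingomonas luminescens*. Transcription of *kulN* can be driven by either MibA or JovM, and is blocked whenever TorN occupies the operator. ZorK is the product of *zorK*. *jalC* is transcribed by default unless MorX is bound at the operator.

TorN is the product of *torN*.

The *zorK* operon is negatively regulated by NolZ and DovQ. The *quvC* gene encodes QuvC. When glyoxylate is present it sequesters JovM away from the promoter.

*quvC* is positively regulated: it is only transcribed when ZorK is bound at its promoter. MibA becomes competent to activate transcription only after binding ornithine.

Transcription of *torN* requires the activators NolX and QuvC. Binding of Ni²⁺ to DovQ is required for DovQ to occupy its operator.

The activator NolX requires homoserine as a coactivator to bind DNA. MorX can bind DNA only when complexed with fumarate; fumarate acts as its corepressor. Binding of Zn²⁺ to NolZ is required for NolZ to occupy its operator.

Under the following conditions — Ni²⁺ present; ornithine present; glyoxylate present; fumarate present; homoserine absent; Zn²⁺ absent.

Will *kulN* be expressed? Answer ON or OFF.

Ornithine is present, so MibA is active.
Homoserine is absent, so NolX is inactive.
Zn²⁺ is absent, so NolZ is inactive.
Ni²⁺ is present, so DovQ is active.
With repressor DovQ bound, *zorK* is not transcribed.
So ZorK is not produced.
Required activator ZorK is absent, so *quvC* is not transcribed.
So QuvC is not produced.
Required activator NolX is absent, so *torN* is not transcribed.
So TorN is not produced.
Glyoxylate is present, so JovM is inactive.
Activator MibA is present, so *kulN* is transcribed.

ON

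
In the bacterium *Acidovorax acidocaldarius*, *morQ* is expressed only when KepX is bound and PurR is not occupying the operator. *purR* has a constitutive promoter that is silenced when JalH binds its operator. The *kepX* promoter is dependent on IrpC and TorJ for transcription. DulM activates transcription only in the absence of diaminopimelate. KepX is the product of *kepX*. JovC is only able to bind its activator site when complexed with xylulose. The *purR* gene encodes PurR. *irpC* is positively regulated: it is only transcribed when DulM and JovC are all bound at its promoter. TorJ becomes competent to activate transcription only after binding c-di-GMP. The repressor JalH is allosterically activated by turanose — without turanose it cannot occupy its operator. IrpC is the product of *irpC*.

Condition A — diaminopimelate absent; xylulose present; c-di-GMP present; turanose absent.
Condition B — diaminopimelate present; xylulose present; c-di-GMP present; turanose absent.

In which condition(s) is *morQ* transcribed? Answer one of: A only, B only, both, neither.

Condition A:
Diaminopimelate is absent, so DulM is active.
Xylulose is present, so JovC is active.
No repressor is bound and DulM and JovC are active, so *irpC* is transcribed.
So IrpC is produced and active.
c-di-GMP is present, so TorJ is active.
No repressor is bound and IrpC and TorJ are active, so *kepX* is transcribed.
So KepX is produced and active.
Turanose is absent, so JalH is inactive.
With no repressor bound, *purR* is transcribed.
So PurR is produced and active.
With repressor PurR bound, *morQ* is not transcribed.
→ *morQ* is OFF in A.
Condition B:
Diaminopimelate is present, so DulM is inactive.
Xylulose is present, so JovC is active.
Required activator DulM is absent, so *irpC* is not transcribed.
So IrpC is not produced.
c-di-GMP is present, so TorJ is active.
Required activator IrpC is absent, so *kepX* is not transcribed.
So KepX is not produced.
Turanose is absent, so JalH is inactive.
With no repressor bound, *purR* is transcribed.
So PurR is produced and active.
With repressor PurR bound, *morQ* is not transcribed.
→ *morQ* is OFF in B.

neither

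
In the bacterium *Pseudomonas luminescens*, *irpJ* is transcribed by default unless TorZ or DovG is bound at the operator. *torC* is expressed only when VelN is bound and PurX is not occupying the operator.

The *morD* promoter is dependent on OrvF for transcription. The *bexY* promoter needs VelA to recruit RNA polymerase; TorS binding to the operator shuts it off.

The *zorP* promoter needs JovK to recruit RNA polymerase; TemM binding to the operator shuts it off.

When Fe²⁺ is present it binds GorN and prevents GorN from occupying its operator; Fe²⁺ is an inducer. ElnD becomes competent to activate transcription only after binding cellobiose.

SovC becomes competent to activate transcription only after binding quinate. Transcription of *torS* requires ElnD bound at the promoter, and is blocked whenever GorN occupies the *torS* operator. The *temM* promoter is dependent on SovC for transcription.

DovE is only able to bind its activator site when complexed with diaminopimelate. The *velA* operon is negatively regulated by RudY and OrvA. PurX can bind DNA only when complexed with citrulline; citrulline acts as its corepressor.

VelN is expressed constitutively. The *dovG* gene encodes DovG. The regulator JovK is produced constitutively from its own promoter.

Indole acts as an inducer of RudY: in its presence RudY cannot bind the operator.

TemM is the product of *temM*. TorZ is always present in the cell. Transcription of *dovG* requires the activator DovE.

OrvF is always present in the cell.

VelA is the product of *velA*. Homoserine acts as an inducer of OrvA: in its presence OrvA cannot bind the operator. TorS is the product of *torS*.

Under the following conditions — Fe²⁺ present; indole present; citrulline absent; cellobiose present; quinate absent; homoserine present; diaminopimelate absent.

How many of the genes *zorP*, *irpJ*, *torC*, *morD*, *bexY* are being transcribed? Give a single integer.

JovK is produced constitutively and is active.
Quinate is absent, so SovC is inactive.
Required activator SovC is absent, so *temM* is not transcribed.
So TemM is not produced.
No repressor is bound and JovK is active, so *zorP* is transcribed.
→ *zorP* is ON.
TorZ is produced constitutively and is active.
Diaminopimelate is absent, so DovE is inactive.
Required activator DovE is absent, so *dovG* is not transcribed.
So DovG is not produced.
With repressor TorZ bound, *irpJ* is not transcribed.
→ *irpJ* is OFF.
VelN is produced constitutively and is active.
Citrulline is absent, so PurX is inactive.
No repressor is bound and VelN is active, so *torC* is transcribed.
→ *torC* is ON.
OrvF is produced constitutively and is active.
No repressor is bound and OrvF is active, so *morD* is transcribed.
→ *morD* is ON.
Indole is present, so RudY is inactive.
Homoserine is present, so OrvA is inactive.
With no repressor bound, *velA* is transcribed.
So VelA is produced and active.
Fe²⁺ is present, so GorN is inactive.
Cellobiose is present, so ElnD is active.
No repressor is bound and ElnD is active, so *torS* is transcribed.
So TorS is produced and active.
With repressor TorS bound, *bexY* is not transcribed.
→ *bexY* is OFF.
3 of the 5 genes are transcribed.

3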